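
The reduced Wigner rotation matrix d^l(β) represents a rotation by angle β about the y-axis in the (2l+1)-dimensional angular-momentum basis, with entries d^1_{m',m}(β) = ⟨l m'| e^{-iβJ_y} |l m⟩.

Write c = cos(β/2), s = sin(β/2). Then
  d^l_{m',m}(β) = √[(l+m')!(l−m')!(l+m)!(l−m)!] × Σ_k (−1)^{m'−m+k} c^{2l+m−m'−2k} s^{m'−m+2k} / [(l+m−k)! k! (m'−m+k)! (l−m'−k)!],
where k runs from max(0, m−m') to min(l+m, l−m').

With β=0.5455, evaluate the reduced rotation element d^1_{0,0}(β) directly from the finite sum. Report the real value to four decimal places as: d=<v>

d=0.8549

d^1_{0,0}(β=0.5455) via Wigner's sum:
With c≡cos(β/2)=0.963034 and s≡sin(β/2)=0.269381, N=[1·1·1·1]^{1/2}=1.000000
The bounds max(0,m−m')=0 and min(l+m,l−m')=1 give 2 terms
  k=0: (−1)^0·1.0000/(1)·0.9630^2·0.2694^0 = +0.927434
  k=1: (−1)^1·1.0000/(1)·0.9630^0·0.2694^2 = -0.072566
d^1_{0,0}(0.5455) = +0.927434 -0.072566 = +0.854868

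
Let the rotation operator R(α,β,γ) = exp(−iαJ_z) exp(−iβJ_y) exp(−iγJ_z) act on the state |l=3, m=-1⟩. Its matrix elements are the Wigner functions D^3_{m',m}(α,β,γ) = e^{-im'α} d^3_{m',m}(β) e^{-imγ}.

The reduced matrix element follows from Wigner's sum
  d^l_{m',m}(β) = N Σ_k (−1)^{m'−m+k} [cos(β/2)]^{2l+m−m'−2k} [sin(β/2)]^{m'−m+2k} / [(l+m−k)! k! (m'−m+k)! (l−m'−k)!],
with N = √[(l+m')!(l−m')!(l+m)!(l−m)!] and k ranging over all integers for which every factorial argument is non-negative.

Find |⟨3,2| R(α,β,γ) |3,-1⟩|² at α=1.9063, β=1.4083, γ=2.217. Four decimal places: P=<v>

Split into d^3_{2,-1}(β=1.4083) × two z-phases.
Half-angle: c=0.762162, s=0.647386. N=√(120·1·2·24)=75.894664
The bounds max(0,m−m')=0 and min(l+m,l−m')=1 give 2 terms
  k=0: (−1)^3·75.8947/(12)·0.7622^3·0.6474^3 = -0.759735
  k=1: (−1)^4·75.8947/(24)·0.7622^1·0.6474^5 = +0.274072
d^3_{2,-1}(1.4083) = -0.759735 +0.274072 = -0.485664
|D^3_{2,-1}|² = |d^3_{2,-1}(β)|² = (-0.485664)² = 0.235869 (the z-rotation phases have unit modulus)

P=0.2359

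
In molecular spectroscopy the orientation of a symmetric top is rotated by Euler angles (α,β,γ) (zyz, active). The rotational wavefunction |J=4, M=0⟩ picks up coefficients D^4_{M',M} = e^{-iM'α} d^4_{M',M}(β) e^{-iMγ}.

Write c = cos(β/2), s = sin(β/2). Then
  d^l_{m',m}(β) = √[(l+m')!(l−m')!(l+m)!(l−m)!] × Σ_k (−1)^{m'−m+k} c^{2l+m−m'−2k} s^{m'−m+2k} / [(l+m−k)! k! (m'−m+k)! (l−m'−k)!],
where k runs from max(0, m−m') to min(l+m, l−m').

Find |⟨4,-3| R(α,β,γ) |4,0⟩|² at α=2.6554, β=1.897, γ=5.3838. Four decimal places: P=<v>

P=0.1623

D^4_{-3,0}(2.6554,1.897,5.3838) = e^{-i·-3·2.6554}·d^4_{-3,0}(1.897)·e^{-i·0·5.3838}. Compute d first:
With c≡cos(β/2)=0.582903 and s≡sin(β/2)=0.812542, N=[1·5040·24·24]^{1/2}=1703.830978
Admissible k: 3..4 (factorial args all ≥0)
  k=3: (−1)^0·1703.8310/(144)·0.5829^5·0.8125^3 = +0.427151
  k=4: (−1)^1·1703.8310/(144)·0.5829^3·0.8125^5 = -0.830006
d^4_{-3,0}(1.897) = +0.427151 -0.830006 = -0.402855
|D^4_{-3,0}|² = |d^4_{-3,0}(β)|² = (-0.402855)² = 0.162292 (the z-rotation phases have unit modulus)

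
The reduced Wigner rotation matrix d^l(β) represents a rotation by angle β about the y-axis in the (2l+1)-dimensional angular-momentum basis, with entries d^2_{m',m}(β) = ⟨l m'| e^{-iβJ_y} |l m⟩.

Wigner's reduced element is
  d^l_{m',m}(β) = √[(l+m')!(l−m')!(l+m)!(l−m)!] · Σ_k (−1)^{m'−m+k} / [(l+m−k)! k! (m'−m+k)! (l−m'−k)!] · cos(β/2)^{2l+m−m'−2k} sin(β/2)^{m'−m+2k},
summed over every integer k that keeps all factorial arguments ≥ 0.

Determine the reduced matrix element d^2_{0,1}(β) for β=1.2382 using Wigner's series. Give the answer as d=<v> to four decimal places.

d=0.3780

d^2_{0,1}(β=1.2382) via Wigner's sum:
With c≡cos(β/2)=0.814401 and s≡sin(β/2)=0.580302, N=[2·2·6·1]^{1/2}=4.898979
Admissible k: 1..2 (factorial args all ≥0)
  k=1: (−1)^0·4.8990/(2)·0.8144^3·0.5803^1 = +0.767795
  k=2: (−1)^1·4.8990/(2)·0.8144^1·0.5803^3 = -0.389832
d^2_{0,1}(1.2382) = +0.767795 -0.389832 = +0.377963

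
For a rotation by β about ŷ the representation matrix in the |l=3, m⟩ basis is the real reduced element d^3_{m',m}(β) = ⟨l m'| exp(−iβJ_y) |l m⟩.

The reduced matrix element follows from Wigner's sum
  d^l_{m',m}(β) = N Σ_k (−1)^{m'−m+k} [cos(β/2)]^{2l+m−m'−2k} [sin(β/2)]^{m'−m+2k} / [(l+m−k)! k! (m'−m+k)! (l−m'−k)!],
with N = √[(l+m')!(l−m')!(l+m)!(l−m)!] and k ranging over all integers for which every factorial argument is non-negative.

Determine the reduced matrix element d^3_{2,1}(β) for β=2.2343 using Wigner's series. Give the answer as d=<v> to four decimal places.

d=0.3406

d^3_{2,1}(β=2.2343) via Wigner's sum:
Half-angle: c=0.438246, s=0.898855. N=√(120·1·24·2)=75.894664
k: max(0,(1)−(2))=0 … min(3+(1),3−(2))=1
  k=0: (−1)^1·75.8947/(24)·0.4382^5·0.8989^1 = -0.045949
  k=1: (−1)^2·75.8947/(12)·0.4382^3·0.8989^3 = +0.386592
d^3_{2,1}(2.2343) = -0.045949 +0.386592 = +0.340643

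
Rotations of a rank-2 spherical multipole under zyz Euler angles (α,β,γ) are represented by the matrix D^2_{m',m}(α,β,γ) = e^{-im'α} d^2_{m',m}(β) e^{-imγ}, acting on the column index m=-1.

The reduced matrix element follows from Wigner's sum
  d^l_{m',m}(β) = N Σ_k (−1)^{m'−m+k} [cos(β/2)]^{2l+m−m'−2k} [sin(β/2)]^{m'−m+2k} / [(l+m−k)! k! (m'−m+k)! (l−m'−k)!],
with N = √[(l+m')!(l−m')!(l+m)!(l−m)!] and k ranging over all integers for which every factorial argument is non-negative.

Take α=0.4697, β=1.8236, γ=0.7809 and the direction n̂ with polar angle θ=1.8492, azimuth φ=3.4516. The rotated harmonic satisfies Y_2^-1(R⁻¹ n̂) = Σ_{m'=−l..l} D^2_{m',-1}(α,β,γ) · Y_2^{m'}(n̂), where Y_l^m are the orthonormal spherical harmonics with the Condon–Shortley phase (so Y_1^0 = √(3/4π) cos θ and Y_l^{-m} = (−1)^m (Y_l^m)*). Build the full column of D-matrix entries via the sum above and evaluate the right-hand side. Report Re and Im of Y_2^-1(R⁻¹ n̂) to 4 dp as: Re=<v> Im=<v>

Need the full column D^2_{m',-1} for m'=−2..2 at α=0.4697, β=1.8236, γ=0.7809.
cos(β/2)=0.612324, sin(β/2)=0.790607
d^2_{-2,-1}: single k=1 term ⇒ +0.363023;  D = -0.054071+0.358973i
d^2_{-1,-1}: k∈[0..1] ⇒ +0.140580 -0.703080 = -0.562500;  D = -0.177049-0.533910i
d^2_{0,-1}: k∈[0..1] ⇒ -0.444610 +0.741206 = +0.296596;  D = +0.210666+0.208779i
d^2_{1,-1}: k∈[0..1] ⇒ +0.703080 -0.390700 = +0.312380;  D = +0.297376+0.095651i
d^2_{2,-1}: single k=0 term ⇒ -0.605192;  D = -0.597606+0.095522i
Y_2^{m'}(θ=1.8492,φ=3.4516) and Σ D·Y over m':
  (-0.0541+0.3590i)·(+0.2906-0.2075i)  (-0.1770-0.5339i)·(+0.1944-0.0623i)  (+0.2107+0.2088i)·(-0.2439+0.0000i)  (+0.2974+0.0957i)·(-0.1944-0.0623i)  (-0.5976+0.0955i)·(+0.2906+0.2075i)
Y_2^-1(R⁻¹ n̂) = -0.305647-0.161500i

Re=-0.3056 Im=-0.1615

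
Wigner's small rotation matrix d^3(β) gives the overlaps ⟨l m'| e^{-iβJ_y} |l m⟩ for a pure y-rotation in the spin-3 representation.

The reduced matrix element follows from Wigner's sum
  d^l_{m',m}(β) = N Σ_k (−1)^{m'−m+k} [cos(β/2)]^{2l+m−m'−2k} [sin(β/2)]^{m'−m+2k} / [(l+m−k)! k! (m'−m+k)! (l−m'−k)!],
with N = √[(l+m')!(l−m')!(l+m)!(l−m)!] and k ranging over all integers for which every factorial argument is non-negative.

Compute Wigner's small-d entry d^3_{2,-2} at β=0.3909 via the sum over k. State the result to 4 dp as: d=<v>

d=0.0068

d^3_{2,-2}(β=0.3909) via Wigner's sum:
Half-angle: c=0.980960, s=0.194208. N=√(120·1·1·120)=120.000000
The bounds max(0,m−m')=0 and min(l+m,l−m')=1 give 2 terms
  k=0: (−1)^4·120.0000/(24)·0.9810^2·0.1942^4 = +0.006844
  k=1: (−1)^5·120.0000/(120)·0.9810^0·0.1942^6 = -0.000054
d^3_{2,-2}(0.3909) = +0.006844 -0.000054 = +0.006791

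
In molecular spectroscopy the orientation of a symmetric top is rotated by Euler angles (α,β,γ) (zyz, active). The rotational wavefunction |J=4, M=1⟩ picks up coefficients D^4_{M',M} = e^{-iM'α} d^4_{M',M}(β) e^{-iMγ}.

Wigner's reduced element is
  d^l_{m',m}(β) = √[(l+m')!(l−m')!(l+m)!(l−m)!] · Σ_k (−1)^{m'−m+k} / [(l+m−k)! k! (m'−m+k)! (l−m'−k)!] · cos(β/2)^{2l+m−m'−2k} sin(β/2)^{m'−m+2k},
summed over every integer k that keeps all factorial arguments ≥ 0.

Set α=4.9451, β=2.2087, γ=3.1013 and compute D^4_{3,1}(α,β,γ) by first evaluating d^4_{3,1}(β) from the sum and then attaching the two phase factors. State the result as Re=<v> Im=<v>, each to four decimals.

First d^4_{3,1}(β=2.2087), then the phase factors e^{-i(3)α} and e^{-i(1)γ}:
c=cos(2.2087/2)=0.449715, s=sin(2.2087/2)=0.893172; N=√[5040·1·120·6]=1904.940944
Admissible k: 0..1 (factorial args all ≥0)
  k=0: (−1)^2·1904.9409/(240)·0.4497^6·0.8932^2 = +0.052380
  k=1: (−1)^3·1904.9409/(144)·0.4497^4·0.8932^4 = -0.344357
d^4_{3,1}(2.2087) = +0.052380 -0.344357 = -0.291977
Phases: e^{-i·(3)·4.9451}=-0.642789-0.766044i, e^{-i·(1)·3.1013}=-0.999188-0.040282i ⇒ D=-0.178518-0.231046i

Re=-0.1785 Im=-0.2310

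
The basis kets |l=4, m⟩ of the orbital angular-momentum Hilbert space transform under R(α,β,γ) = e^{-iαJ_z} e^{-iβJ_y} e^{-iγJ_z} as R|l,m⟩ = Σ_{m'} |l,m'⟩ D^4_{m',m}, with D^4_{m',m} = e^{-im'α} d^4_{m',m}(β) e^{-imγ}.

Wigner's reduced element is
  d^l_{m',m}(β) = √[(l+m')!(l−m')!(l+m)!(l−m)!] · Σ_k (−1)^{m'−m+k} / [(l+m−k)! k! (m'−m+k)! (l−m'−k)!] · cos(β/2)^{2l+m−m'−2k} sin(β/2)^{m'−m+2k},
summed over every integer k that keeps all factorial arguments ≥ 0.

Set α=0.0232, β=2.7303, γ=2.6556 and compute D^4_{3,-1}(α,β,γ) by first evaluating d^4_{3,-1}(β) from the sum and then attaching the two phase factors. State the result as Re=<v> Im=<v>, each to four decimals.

D^4_{3,-1}(0.0232,2.7303,2.6556) = e^{-i·3·0.0232}·d^4_{3,-1}(2.7303)·e^{-i·-1·2.6556}. Compute d first:
With c≡cos(β/2)=0.204200 and s≡sin(β/2)=0.978929, N=[5040·1·6·120]^{1/2}=1904.940944
k: max(0,(-1)−(3))=0 … min(4+(-1),4−(3))=1
  k=0: (−1)^4·1904.9409/(144)·0.2042^4·0.9789^4 = +0.021123
  k=1: (−1)^5·1904.9409/(240)·0.2042^2·0.9789^6 = -0.291266
d^4_{3,-1}(2.7303) = +0.021123 -0.291266 = -0.270143
Attach z-rotation phases: D = e^{-i(3)(0.0232)}·(-0.270143)·e^{-i(-1)(2.6556)} = +0.229510-0.142486i

Re=0.2295 Im=-0.1425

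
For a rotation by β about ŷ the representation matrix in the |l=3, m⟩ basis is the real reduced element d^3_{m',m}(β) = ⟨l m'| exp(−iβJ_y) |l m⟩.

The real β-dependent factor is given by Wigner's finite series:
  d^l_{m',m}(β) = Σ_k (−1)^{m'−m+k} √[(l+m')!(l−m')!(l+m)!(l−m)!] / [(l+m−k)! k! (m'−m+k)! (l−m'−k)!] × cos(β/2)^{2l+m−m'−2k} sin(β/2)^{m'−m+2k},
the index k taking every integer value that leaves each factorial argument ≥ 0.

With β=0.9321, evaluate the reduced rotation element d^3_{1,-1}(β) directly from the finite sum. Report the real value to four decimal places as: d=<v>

d=0.5196

d^3_{1,-1}(β=0.9321) via Wigner's sum:
With c≡cos(β/2)=0.893350 and s≡sin(β/2)=0.449361, N=[24·2·2·24]^{1/2}=48.000000
k∈{0,1,2} keeps every argument non-negative
  k=0: (−1)^2·48.0000/(8)·0.8934^4·0.4494^2 = +0.771666
  k=1: (−1)^3·48.0000/(6)·0.8934^2·0.4494^4 = -0.260325
  k=2: (−1)^4·48.0000/(48)·0.8934^0·0.4494^6 = +0.008233
d^3_{1,-1}(0.9321) = +0.771666 -0.260325 +0.008233 = +0.519574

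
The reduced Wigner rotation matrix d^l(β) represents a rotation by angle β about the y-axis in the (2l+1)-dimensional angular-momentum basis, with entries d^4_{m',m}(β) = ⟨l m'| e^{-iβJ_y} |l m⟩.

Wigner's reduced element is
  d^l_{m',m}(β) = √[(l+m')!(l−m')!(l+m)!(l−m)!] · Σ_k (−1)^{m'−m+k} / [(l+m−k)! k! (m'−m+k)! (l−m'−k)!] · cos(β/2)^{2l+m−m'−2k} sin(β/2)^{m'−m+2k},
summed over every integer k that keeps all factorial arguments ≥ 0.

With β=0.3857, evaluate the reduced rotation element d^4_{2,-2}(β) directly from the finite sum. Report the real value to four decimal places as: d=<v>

d=0.0182

d^4_{2,-2}(β=0.3857) via Wigner's sum:
With c≡cos(β/2)=0.981462 and s≡sin(β/2)=0.191657, N=[720·2·2·720]^{1/2}=1440.000000
k: max(0,(-2)−(2))=0 … min(4+(-2),4−(2))=2
  k=0: (−1)^4·1440.0000/(96)·0.9815^4·0.1917^4 = +0.018779
  k=1: (−1)^5·1440.0000/(120)·0.9815^2·0.1917^6 = -0.000573
  k=2: (−1)^6·1440.0000/(1440)·0.9815^0·0.1917^8 = +0.000002
d^4_{2,-2}(0.3857) = +0.018779 -0.000573 +0.000002 = +0.018208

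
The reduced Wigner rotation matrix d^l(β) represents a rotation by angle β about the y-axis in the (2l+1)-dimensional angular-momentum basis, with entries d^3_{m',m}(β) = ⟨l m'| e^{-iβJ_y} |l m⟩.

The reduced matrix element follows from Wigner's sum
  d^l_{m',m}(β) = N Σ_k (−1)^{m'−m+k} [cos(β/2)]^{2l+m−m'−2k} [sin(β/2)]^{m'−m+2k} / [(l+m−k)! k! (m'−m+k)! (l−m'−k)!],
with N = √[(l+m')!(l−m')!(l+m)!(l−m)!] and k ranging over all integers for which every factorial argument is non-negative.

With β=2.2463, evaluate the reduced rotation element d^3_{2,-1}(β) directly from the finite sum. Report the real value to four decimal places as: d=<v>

d^3_{2,-1}(β=2.2463) via Wigner's sum:
With c≡cos(β/2)=0.432845 and s≡sin(β/2)=0.901468, N=[120·1·2·24]^{1/2}=75.894664
Admissible k: 0..1 (factorial args all ≥0)
  k=0: (−1)^3·75.8947/(12)·0.4328^3·0.9015^3 = -0.375732
  k=1: (−1)^4·75.8947/(24)·0.4328^1·0.9015^5 = +0.814863
d^3_{2,-1}(2.2463) = -0.375732 +0.814863 = +0.439131

d=0.4391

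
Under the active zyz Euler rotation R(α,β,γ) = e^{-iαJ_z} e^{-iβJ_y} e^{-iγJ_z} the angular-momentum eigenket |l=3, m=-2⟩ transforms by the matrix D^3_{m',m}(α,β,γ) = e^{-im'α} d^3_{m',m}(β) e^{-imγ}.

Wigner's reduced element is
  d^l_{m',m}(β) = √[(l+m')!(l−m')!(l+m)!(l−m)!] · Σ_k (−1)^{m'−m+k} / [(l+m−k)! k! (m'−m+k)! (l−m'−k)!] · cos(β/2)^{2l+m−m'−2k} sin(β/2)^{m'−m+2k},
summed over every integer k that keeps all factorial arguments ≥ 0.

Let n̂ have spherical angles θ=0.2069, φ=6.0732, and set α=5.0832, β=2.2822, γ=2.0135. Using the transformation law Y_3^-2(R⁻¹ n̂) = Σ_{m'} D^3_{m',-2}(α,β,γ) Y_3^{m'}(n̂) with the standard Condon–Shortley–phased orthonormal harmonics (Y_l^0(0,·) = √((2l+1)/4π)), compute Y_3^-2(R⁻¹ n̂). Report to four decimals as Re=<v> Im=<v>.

Need the full column D^3_{m',-2} for m'=−3..3 at α=5.0832, β=2.2822, γ=2.0135.
cos(β/2)=0.416595, sin(β/2)=0.909092
d^3_{-3,-2}: single k=1 term ⇒ +0.027942;  D = +0.025432+0.011573i
d^3_{-2,-2}: k∈[0..1] ⇒ +0.005227 -0.124463 = -0.119236;  D = +0.006701-0.119047i
d^3_{-1,-2}: k∈[0..1] ⇒ -0.036073 +0.343554 = +0.307482;  D = -0.292393+0.095139i
d^3_{0,-2}: k∈[0..1] ⇒ +0.136343 -0.649262 = -0.512920;  D = +0.324665+0.397088i
d^3_{1,-2}: k∈[0..1] ⇒ -0.343554 +0.818001 = +0.474446;  D = +0.233515-0.413002i
d^3_{2,-2}: k∈[0..1] ⇒ +0.592693 -0.564479 = +0.028214;  D = +0.027922+0.004043i
d^3_{3,-2}: single k=0 term ⇒ -0.633621;  D = -0.142616-0.617362i
Y_3^{m'}(θ=0.2069,φ=6.0732) and Σ D·Y over m':
  (+0.0254+0.0116i)·(+0.0029+0.0021i)  (+0.0067-0.1190i)·(+0.0385+0.0172i)  (-0.2924+0.0951i)·(+0.2460+0.0524i)  (+0.3247+0.3971i)·(+0.6534+0.0000i)  (+0.2335-0.4130i)·(-0.2460+0.0524i)  (+0.0279+0.0040i)·(+0.0385-0.0172i)  (-0.1426-0.6174i)·(-0.0029+0.0021i)
Y_3^-2(R⁻¹ n̂) = +0.104642+0.378167i

Re=0.1046 Im=0.3782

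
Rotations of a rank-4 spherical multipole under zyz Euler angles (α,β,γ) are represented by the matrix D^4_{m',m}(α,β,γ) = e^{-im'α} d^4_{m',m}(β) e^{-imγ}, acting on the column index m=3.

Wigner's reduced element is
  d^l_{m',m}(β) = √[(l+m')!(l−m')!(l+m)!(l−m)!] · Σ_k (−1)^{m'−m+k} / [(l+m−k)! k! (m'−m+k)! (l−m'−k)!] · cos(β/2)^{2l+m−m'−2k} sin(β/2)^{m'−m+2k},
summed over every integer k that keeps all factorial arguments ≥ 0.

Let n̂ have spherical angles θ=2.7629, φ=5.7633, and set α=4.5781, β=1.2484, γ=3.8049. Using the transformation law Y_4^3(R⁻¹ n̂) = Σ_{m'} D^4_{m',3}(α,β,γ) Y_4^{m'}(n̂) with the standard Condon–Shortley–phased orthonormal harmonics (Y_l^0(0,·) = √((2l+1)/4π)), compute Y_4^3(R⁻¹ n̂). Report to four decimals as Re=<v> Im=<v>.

Need the full column D^4_{m',3} for m'=−4..4 at α=4.5781, β=1.2484, γ=3.8049.
cos(β/2)=0.811431, sin(β/2)=0.584448
d^4_{-4,3}: single k=7 term ⇒ +0.053459;  D = +0.043679+0.030822i
d^4_{-3,3}: k∈[6..7] ⇒ +0.183687 -0.013613 = +0.170073;  D = -0.115780+0.124579i
d^4_{-2,3}: k∈[5..6] ⇒ +0.408950 -0.070719 = +0.338231;  D = -0.214697-0.261353i
d^4_{-1,3}: k∈[4..5] ⇒ +0.669129 -0.208281 = +0.460848;  D = +0.392059-0.242219i
d^4_{0,3}: k∈[3..4] ⇒ +0.830922 -0.431071 = +0.399850;  D = +0.162724+0.365241i
d^4_{1,3}: k∈[2..3] ⇒ +0.773877 -0.669129 = +0.104748;  D = -0.100528+0.029434i
d^4_{2,3}: k∈[1..2] ⇒ +0.506490 -0.788282 = -0.281791;  D = +0.042263+0.278604i
d^4_{3,3}: k∈[0..1] ⇒ +0.187937 -0.682495 = -0.494558;  D = -0.494493+0.008041i
d^4_{4,3}: single k=0 term ⇒ -0.382871;  D = +0.045085-0.380207i
Y_4^{m'}(θ=2.7629,φ=5.7633) and Σ D·Y over m':
  (+0.0437+0.0308i)·(-0.0040+0.0072i)  (-0.1158+0.1246i)·(-0.0007-0.0588i)  (-0.2147-0.2614i)·(+0.1168+0.1988i)  (+0.3921-0.2422i)·(-0.4292-0.2457i)  (+0.1627+0.3652i)·(+0.3371+0.0000i)  (-0.1005+0.0294i)·(+0.4292-0.2457i)  (+0.0423+0.2786i)·(+0.1168-0.1988i)  (-0.4945+0.0080i)·(+0.0007-0.0588i)  (+0.0451-0.3802i)·(-0.0040-0.0072i)
Y_4^3(R⁻¹ n̂) = -0.117403+0.156197i

Re=-0.1174 Im=0.1562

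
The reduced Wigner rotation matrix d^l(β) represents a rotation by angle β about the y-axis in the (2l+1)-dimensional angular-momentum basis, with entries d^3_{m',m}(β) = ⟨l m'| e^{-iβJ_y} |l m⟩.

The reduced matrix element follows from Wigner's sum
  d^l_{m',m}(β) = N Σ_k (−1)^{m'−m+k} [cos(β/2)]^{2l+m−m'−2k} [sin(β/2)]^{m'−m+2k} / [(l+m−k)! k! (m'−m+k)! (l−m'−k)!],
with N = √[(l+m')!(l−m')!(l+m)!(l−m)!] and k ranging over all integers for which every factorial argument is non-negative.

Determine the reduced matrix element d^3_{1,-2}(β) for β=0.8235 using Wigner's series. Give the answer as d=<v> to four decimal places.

d=-0.2823

d^3_{1,-2}(β=0.8235) via Wigner's sum:
With c≡cos(β/2)=0.916422 and s≡sin(β/2)=0.400214, N=[24·2·1·120]^{1/2}=75.894664
The bounds max(0,m−m')=0 and min(l+m,l−m')=1 give 2 terms
  k=0: (−1)^3·75.8947/(12)·0.9164^3·0.4002^3 = -0.312027
  k=1: (−1)^4·75.8947/(24)·0.9164^1·0.4002^5 = +0.029755
d^3_{1,-2}(0.8235) = -0.312027 +0.029755 = -0.282272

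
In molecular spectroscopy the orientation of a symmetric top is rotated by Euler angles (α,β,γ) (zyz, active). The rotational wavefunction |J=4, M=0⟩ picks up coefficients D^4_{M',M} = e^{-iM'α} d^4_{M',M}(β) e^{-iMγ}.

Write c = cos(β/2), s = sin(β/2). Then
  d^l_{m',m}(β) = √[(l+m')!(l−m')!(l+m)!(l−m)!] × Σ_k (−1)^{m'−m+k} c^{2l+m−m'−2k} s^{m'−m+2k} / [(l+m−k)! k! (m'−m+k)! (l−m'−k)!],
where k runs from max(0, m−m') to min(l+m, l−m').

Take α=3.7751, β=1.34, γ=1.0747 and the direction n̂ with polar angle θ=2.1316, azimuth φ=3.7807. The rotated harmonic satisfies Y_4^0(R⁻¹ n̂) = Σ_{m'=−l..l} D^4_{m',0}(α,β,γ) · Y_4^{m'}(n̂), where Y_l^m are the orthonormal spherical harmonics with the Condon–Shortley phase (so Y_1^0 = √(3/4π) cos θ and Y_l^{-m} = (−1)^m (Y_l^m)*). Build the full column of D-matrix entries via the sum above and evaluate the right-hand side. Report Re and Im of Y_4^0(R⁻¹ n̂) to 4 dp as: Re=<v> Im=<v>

Re=-0.3469 Im=0.0000

Need the full column D^4_{m',0} for m'=−4..4 at α=3.7751, β=1.34, γ=1.0747.
cos(β/2)=0.783822, sin(β/2)=0.620986
d^4_{-4,0}: single k=4 term ⇒ +0.469619;  D = -0.385576+0.268090i
d^4_{-3,0}: k∈[3..4] ⇒ +0.838293 -0.526168 = +0.312124;  D = +0.101061-0.295311i
d^4_{-2,0}: k∈[2..4] ⇒ +0.848376 -1.419993 +0.334231 = -0.237386;  D = -0.071010-0.226517i
d^4_{-1,0}: k∈[1..4] ⇒ +0.504798 -1.901069 +1.193238 -0.124826 = -0.327859;  D = +0.264240+0.194085i
d^4_{0,0}: k∈[0..4] ⇒ +0.142475 -1.430827 +2.020686 -0.563696 +0.022113 = +0.190750;  D = +0.190750+0.000000i
d^4_{1,0}: k∈[0..3] ⇒ -0.504798 +1.901069 -1.193238 +0.124826 = +0.327859;  D = -0.264240+0.194085i
d^4_{2,0}: k∈[0..2] ⇒ +0.848376 -1.419993 +0.334231 = -0.237386;  D = -0.071010+0.226517i
d^4_{3,0}: k∈[0..1] ⇒ -0.838293 +0.526168 = -0.312124;  D = -0.101061-0.295311i
d^4_{4,0}: single k=0 term ⇒ +0.469619;  D = -0.385576-0.268090i
Y_4^{m'}(θ=2.1316,φ=3.7807) and Σ D·Y over m':
  (-0.3856+0.2681i)·(-0.1897-0.1257i)  (+0.1011-0.2953i)·(-0.1373-0.3802i)  (-0.0710-0.2265i)·(+0.0678-0.2251i)  (+0.2642+0.1941i)·(-0.1744+0.1296i)  (+0.1908+0.0000i)·(-0.2841+0.0000i)  (-0.2642+0.1941i)·(+0.1744+0.1296i)  (-0.0710+0.2265i)·(+0.0678+0.2251i)  (-0.1011-0.2953i)·(+0.1373-0.3802i)  (-0.3856-0.2681i)·(-0.1897+0.1257i)
Y_4^0(R⁻¹ n̂) = -0.346950+0.000000i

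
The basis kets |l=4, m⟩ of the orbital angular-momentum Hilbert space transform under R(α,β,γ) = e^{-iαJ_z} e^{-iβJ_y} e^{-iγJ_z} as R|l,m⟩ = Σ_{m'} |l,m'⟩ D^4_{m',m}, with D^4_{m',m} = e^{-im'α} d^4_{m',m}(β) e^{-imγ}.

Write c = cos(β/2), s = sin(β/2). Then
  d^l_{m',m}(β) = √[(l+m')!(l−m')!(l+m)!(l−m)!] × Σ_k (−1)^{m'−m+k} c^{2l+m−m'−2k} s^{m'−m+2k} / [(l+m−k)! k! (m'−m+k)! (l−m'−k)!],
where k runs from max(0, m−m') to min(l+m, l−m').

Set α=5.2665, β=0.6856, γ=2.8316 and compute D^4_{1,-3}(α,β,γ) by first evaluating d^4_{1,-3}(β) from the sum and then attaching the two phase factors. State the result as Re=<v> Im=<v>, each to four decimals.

First d^4_{1,-3}(β=0.6856), then the phase factors e^{-i(1)α} and e^{-i(-3)γ}:
With c≡cos(β/2)=0.941817 and s≡sin(β/2)=0.336125, N=[120·6·1·5040]^{1/2}=1904.940944
k∈{0,1} keeps every argument non-negative
  k=0: (−1)^4·1904.9409/(144)·0.9418^4·0.3361^4 = +0.132859
  k=1: (−1)^5·1904.9409/(240)·0.9418^2·0.3361^6 = -0.010153
d^4_{1,-3}(0.6856) = +0.132859 -0.010153 = +0.122706
D = (+0.526188+0.850369i)·(+0.122706)·(-0.597852+0.801607i) = -0.122245-0.010626i

Re=-0.1222 Im=-0.0106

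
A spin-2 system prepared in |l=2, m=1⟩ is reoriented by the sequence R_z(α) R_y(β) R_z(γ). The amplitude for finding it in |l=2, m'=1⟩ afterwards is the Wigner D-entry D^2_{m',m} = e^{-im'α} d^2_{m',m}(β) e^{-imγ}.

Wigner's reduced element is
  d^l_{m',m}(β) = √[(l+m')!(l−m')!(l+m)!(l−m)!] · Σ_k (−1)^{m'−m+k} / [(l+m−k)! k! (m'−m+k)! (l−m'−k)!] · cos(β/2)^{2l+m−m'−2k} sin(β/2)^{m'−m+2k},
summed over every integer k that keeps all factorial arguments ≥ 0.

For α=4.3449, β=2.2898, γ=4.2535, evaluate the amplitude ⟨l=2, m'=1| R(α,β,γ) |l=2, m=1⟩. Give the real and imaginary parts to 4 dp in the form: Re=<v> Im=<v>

Re=0.2680 Im=0.2909

First d^2_{1,1}(β=2.2898), then the phase factors e^{-i(1)α} and e^{-i(1)γ}:
With c≡cos(β/2)=0.413137 and s≡sin(β/2)=0.910669, N=[6·1·6·1]^{1/2}=6.000000
k∈{0,1} keeps every argument non-negative
  k=0: (−1)^0·6.0000/(6)·0.4131^4·0.9107^0 = +0.029132
  k=1: (−1)^1·6.0000/(2)·0.4131^2·0.9107^2 = -0.424650
d^2_{1,1}(2.2898) = +0.029132 -0.424650 = -0.395517
D = (-0.359273+0.933232i)·(-0.395517)·(-0.442952+0.896545i) = +0.267980+0.290896i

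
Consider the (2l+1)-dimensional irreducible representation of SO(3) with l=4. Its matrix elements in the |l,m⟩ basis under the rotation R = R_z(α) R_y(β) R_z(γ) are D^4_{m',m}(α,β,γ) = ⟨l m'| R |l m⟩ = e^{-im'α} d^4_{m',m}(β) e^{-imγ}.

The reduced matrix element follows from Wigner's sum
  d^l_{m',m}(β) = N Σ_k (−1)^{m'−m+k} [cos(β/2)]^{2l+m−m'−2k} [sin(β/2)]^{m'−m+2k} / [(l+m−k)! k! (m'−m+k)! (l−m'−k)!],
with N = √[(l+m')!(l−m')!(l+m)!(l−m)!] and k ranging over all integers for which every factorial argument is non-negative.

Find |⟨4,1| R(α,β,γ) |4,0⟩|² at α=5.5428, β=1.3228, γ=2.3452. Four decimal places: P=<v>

Split into d^4_{1,0}(β=1.3228) × two z-phases.
With c≡cos(β/2)=0.789133 and s≡sin(β/2)=0.614222, N=[120·6·24·24]^{1/2}=643.987578
k∈{0,1,2,3} keeps every argument non-negative
  k=0: (−1)^1·643.9876/(144)·0.7891^7·0.6142^1 = -0.523471
  k=1: (−1)^2·643.9876/(24)·0.7891^5·0.6142^3 = +1.902804
  k=2: (−1)^3·643.9876/(24)·0.7891^3·0.6142^5 = -1.152775
  k=3: (−1)^4·643.9876/(144)·0.7891^1·0.6142^7 = +0.116398
d^4_{1,0}(1.3228) = -0.523471 +1.902804 -1.152775 +0.116398 = +0.342956
|D^4_{1,0}|² = |d^4_{1,0}(β)|² = (+0.342956)² = 0.117619 (the z-rotation phases have unit modulus)

P=0.1176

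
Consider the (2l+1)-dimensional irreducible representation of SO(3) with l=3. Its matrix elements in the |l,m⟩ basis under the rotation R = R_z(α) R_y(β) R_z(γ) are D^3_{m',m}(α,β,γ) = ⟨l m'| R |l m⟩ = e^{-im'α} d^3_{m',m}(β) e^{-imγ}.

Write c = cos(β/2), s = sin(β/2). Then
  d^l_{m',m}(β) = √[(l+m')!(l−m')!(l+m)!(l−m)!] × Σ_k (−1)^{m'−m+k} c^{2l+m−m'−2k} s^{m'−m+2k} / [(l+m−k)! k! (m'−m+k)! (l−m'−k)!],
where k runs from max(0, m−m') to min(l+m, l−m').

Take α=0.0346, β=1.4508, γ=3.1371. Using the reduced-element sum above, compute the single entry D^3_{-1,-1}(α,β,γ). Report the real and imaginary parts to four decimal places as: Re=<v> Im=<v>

Re=0.2773 Im=0.0084

First d^3_{-1,-1}(β=1.4508), then the phase factors e^{-i(-1)α} and e^{-i(-1)γ}:
With c≡cos(β/2)=0.748234 and s≡sin(β/2)=0.663435, N=[2·24·2·24]^{1/2}=48.000000
k∈{0,1,2} keeps every argument non-negative
  k=0: (−1)^0·48.0000/(48)·0.7482^6·0.6634^0 = +0.175479
  k=1: (−1)^1·48.0000/(6)·0.7482^4·0.6634^2 = -1.103663
  k=2: (−1)^2·48.0000/(8)·0.7482^2·0.6634^4 = +0.650758
d^3_{-1,-1}(1.4508) = +0.175479 -1.103663 +0.650758 = -0.277426
Attach z-rotation phases: D = e^{-i(-1)(0.0346)}·(-0.277426)·e^{-i(-1)(3.1371)} = +0.277301+0.008351i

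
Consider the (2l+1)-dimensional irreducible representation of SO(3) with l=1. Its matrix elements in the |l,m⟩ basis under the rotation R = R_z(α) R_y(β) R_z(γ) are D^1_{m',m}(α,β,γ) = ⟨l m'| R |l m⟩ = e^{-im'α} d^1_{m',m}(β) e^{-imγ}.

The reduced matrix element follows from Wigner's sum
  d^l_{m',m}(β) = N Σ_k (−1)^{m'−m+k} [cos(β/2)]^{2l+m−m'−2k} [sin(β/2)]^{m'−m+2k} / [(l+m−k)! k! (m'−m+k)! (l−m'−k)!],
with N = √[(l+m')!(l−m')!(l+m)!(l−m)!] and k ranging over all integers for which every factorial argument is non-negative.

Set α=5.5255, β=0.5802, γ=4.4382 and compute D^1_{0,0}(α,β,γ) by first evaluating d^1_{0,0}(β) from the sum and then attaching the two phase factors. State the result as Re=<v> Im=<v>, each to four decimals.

First d^1_{0,0}(β=0.5802), then the phase factors e^{-i(0)α} and e^{-i(0)γ}:
c=cos(0.5802/2)=0.958215, s=sin(0.5802/2)=0.286048; N=√[1·1·1·1]=1.000000
Admissible k: 0..1 (factorial args all ≥0)
  k=0: (−1)^0·1.0000/(1)·0.9582^2·0.2860^0 = +0.918177
  k=1: (−1)^1·1.0000/(1)·0.9582^0·0.2860^2 = -0.081823
d^1_{0,0}(0.5802) = +0.918177 -0.081823 = +0.836353
Phases: e^{-i·(0)·5.5255}=+1.000000+0.000000i, e^{-i·(0)·4.4382}=+1.000000+0.000000i ⇒ D=+0.836353+0.000000i

Re=0.8364 Im=0.0000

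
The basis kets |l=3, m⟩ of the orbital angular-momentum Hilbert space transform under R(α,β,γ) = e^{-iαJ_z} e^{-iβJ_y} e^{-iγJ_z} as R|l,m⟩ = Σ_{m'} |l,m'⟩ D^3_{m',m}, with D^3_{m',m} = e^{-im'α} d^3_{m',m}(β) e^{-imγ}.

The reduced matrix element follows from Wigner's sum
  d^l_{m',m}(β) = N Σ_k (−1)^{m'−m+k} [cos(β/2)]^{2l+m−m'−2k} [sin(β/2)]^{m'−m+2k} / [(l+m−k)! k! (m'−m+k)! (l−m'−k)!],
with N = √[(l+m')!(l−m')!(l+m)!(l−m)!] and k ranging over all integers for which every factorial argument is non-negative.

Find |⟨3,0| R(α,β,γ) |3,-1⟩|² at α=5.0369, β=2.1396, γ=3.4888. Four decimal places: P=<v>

P=0.0270

D^3_{0,-1}(5.0369,2.1396,3.4888) = e^{-i·0·5.0369}·d^3_{0,-1}(2.1396)·e^{-i·-1·3.4888}. Compute d first:
Half-angle: c=0.480300, s=0.877104. N=√(6·6·2·24)=41.569219
The bounds max(0,m−m')=0 and min(l+m,l−m')=2 give 3 terms
  k=0: (−1)^1·41.5692/(12)·0.4803^5·0.8771^1 = -0.077661
  k=1: (−1)^2·41.5692/(4)·0.4803^3·0.8771^3 = +0.776967
  k=2: (−1)^3·41.5692/(12)·0.4803^1·0.8771^5 = -0.863693
d^3_{0,-1}(2.1396) = -0.077661 +0.776967 -0.863693 = -0.164387
|D^3_{0,-1}|² = |d^3_{0,-1}(β)|² = (-0.164387)² = 0.027023 (the z-rotation phases have unit modulus)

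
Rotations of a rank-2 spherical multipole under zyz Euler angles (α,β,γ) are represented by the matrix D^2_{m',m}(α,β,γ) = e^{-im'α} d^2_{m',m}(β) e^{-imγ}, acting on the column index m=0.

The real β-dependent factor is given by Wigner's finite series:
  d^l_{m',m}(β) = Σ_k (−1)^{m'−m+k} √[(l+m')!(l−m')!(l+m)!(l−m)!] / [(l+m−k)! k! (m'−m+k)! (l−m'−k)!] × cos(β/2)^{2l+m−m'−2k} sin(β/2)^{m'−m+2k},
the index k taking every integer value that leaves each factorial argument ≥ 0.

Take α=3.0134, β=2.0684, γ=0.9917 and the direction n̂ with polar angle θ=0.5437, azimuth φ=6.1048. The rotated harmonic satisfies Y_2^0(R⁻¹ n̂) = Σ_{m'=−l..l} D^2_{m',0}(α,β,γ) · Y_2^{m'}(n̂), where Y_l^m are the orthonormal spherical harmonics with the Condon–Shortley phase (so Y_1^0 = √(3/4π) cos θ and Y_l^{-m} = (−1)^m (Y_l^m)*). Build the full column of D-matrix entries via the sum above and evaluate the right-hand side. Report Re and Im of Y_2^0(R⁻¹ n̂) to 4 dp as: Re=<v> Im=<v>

Re=0.3885 Im=0.0000

Need the full column D^2_{m',0} for m'=−2..2 at α=3.0134, β=2.0684, γ=0.9917.
cos(β/2)=0.511214, sin(β/2)=0.859454
d^2_{-2,0}: single k=2 term ⇒ +0.472852;  D = +0.457396-0.119909i
d^2_{-1,0}: k∈[1..2] ⇒ +0.281258 -0.794960 = -0.513702;  D = +0.509487-0.065673i
d^2_{0,0}: k∈[0..2] ⇒ +0.068298 -0.772164 +0.545619 = -0.158247;  D = -0.158247+0.000000i
d^2_{1,0}: k∈[0..1] ⇒ -0.281258 +0.794960 = +0.513702;  D = -0.509487-0.065673i
d^2_{2,0}: single k=0 term ⇒ +0.472852;  D = +0.457396+0.119909i
Y_2^{m'}(θ=0.5437,φ=6.1048) and Σ D·Y over m':
  (+0.4574-0.1199i)·(+0.0969+0.0361i)  (+0.5095-0.0657i)·(+0.3366+0.0607i)  (-0.1582+0.0000i)·(+0.3776+0.0000i)  (-0.5095-0.0657i)·(-0.3366+0.0607i)  (+0.4574+0.1199i)·(+0.0969-0.0361i)
Y_2^0(R⁻¹ n̂) = +0.388459+0.000000i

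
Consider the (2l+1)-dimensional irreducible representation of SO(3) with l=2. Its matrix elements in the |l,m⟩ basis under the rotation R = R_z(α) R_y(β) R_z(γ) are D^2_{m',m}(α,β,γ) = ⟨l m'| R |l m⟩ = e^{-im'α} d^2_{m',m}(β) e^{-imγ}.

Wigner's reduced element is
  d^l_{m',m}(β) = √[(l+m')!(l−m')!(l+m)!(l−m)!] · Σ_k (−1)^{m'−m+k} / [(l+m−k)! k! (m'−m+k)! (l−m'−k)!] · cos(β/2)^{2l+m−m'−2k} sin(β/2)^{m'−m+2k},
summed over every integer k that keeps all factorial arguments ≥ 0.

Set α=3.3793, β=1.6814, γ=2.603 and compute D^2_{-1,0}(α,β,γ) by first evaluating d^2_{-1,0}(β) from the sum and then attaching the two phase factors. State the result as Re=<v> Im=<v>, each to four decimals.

First d^2_{-1,0}(β=1.6814), then the phase factors e^{-i(-1)α} and e^{-i(0)γ}:
Half-angle: c=0.666941, s=0.745110. N=√(1·6·2·2)=4.898979
Admissible k: 1..2 (factorial args all ≥0)
  k=1: (−1)^0·4.8990/(2)·0.6669^3·0.7451^1 = +0.541451
  k=2: (−1)^1·4.8990/(2)·0.6669^1·0.7451^3 = -0.675810
d^2_{-1,0}(1.6814) = +0.541451 -0.675810 = -0.134359
Attach z-rotation phases: D = e^{-i(-1)(3.3793)}·(-0.134359)·e^{-i(0)(2.603)} = +0.130581+0.031638i

Re=0.1306 Im=0.0316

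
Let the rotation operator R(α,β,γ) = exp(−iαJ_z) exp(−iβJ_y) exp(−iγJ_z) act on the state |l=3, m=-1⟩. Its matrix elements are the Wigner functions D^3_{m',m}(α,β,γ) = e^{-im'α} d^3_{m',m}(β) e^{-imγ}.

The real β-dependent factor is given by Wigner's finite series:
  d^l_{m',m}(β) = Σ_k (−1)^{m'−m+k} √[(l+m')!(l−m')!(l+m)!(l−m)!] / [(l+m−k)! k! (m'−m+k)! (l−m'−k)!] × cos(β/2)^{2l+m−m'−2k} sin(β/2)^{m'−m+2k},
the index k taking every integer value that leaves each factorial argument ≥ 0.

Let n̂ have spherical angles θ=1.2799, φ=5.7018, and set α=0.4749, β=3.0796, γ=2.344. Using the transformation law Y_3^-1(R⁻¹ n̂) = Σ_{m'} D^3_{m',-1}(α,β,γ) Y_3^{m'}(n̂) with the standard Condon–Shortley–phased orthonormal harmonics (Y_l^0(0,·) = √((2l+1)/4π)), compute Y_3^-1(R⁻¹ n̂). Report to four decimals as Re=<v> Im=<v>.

Need the full column D^3_{m',-1} for m'=−3..3 at α=0.4749, β=3.0796, γ=2.344.
cos(β/2)=0.030991, sin(β/2)=0.999520
d^3_{-3,-1}: single k=2 term ⇒ +0.000004;  D = -0.000003-0.000002i
d^3_{-2,-1}: k∈[1..2] ⇒ +0.000000 -0.000188 = -0.000188;  D = +0.000186+0.000028i
d^3_{-1,-1}: k∈[0..2] ⇒ +0.000000 -0.000007 +0.005752 = +0.005744;  D = -0.005448+0.001822i
d^3_{0,-1}: k∈[0..2] ⇒ -0.000000 +0.000309 -0.107100 = -0.106791;  D = +0.074586-0.076428i
d^3_{1,-1}: k∈[0..2] ⇒ +0.000006 -0.007669 +0.997121 = +0.989458;  D = -0.290801+0.945760i
d^3_{2,-1}: k∈[0..1] ⇒ -0.000188 +0.097768 = +0.097580;  D = +0.017143+0.096063i
d^3_{3,-1}: single k=0 term ⇒ +0.003713;  D = +0.002251+0.002952i
Y_3^{m'}(θ=1.2799,φ=5.7018) and Σ D·Y over m':
  (-0.0000-0.0000i)·(-0.0633+0.3613i)  (+0.0002+0.0000i)·(+0.1067+0.2469i)  (-0.0054+0.0018i)·(-0.1523-0.1001i)  (+0.0746-0.0764i)·(-0.2771+0.0000i)  (-0.2908+0.9458i)·(+0.1523-0.1001i)  (+0.0171+0.0961i)·(+0.1067-0.2469i)  (+0.0023+0.0030i)·(+0.0633+0.3613i)
Y_3^-1(R⁻¹ n̂) = +0.055358+0.201676i

Re=0.0554 Im=0.2017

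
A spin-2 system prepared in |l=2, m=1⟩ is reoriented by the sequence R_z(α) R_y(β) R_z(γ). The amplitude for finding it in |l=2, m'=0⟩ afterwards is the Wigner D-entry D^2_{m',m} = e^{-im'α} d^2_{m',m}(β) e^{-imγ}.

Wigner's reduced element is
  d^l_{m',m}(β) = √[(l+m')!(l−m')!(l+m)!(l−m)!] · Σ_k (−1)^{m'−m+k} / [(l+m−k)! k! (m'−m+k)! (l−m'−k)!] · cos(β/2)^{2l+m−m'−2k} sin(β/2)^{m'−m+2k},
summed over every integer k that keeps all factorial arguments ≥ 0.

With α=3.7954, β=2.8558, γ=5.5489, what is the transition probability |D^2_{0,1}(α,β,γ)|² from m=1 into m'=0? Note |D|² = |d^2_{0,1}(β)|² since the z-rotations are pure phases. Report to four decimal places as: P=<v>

P=0.1097

Split into d^2_{0,1}(β=2.8558) × two z-phases.
With c≡cos(β/2)=0.142411 and s≡sin(β/2)=0.989808, N=[2·2·6·1]^{1/2}=4.898979
Admissible k: 1..2 (factorial args all ≥0)
  k=1: (−1)^0·4.8990/(2)·0.1424^3·0.9898^1 = +0.007002
  k=2: (−1)^1·4.8990/(2)·0.1424^1·0.9898^3 = -0.338275
d^2_{0,1}(2.8558) = +0.007002 -0.338275 = -0.331273
|D^2_{0,1}|² = |d^2_{0,1}(β)|² = (-0.331273)² = 0.109742 (the z-rotation phases have unit modulus)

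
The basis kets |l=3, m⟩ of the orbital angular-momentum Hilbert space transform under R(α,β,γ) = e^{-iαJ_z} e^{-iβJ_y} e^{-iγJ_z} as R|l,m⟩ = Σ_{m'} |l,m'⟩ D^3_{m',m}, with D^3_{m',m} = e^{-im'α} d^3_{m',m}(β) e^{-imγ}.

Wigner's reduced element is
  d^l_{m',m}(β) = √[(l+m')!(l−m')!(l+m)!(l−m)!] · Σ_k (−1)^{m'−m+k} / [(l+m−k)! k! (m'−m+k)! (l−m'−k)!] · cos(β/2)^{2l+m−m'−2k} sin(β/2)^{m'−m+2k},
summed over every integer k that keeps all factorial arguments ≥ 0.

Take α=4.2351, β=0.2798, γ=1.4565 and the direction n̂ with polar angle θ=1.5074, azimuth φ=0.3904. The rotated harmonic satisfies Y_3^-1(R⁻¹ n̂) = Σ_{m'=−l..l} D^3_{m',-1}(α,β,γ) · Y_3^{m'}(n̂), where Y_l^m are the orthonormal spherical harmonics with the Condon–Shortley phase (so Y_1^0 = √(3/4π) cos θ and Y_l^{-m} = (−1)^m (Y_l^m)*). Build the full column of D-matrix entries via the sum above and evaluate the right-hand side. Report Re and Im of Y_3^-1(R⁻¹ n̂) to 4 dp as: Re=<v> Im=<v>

Need the full column D^3_{m',-1} for m'=−3..3 at α=4.2351, β=0.2798, γ=1.4565.
cos(β/2)=0.990230, sin(β/2)=0.139444
d^3_{-3,-1}: single k=2 term ⇒ +0.072409;  D = -0.001783+0.072387i
d^3_{-2,-1}: k∈[1..2] ⇒ +0.419837 -0.016651 = +0.403186;  D = -0.353457-0.193977i
d^3_{-1,-1}: k∈[0..2] ⇒ +0.942793 -0.149567 +0.002224 = +0.795451;  D = +0.660270-0.443605i
d^3_{0,-1}: k∈[0..2] ⇒ -0.459908 +0.027360 -0.000181 = -0.432729;  D = -0.049352-0.429905i
d^3_{1,-1}: k∈[0..2] ⇒ +0.112175 -0.002966 +0.000007 = +0.109216;  D = -0.102100-0.038780i
d^3_{2,-1}: k∈[0..1] ⇒ -0.016651 +0.000165 = -0.016486;  D = -0.012279+0.011000i
d^3_{3,-1}: single k=0 term ⇒ +0.001436;  D = +0.000360+0.001390i
Y_3^{m'}(θ=1.5074,φ=0.3904) and Σ D·Y over m':
  (-0.0018+0.0724i)·(+0.1613-0.3820i)  (-0.3535-0.1940i)·(+0.0458-0.0454i)  (+0.6603-0.4436i)·(-0.2923+0.1203i)  (-0.0494-0.4299i)·(-0.0705+0.0000i)  (-0.1021-0.0388i)·(+0.2923+0.1203i)  (-0.0123+0.0110i)·(+0.0458+0.0454i)  (+0.0004+0.0014i)·(-0.1613-0.3820i)
Y_3^-1(R⁻¹ n̂) = -0.159543+0.234847i

Re=-0.1595 Im=0.2348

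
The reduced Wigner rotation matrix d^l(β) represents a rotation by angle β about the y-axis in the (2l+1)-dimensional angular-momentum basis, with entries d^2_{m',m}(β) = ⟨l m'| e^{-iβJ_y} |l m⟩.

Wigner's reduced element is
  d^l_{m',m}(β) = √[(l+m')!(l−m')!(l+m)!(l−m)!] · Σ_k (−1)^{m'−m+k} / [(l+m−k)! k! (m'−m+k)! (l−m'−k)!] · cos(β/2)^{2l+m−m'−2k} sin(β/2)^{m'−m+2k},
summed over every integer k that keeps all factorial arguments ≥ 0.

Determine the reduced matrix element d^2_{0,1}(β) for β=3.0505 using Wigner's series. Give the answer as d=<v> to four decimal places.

d^2_{0,1}(β=3.0505) via Wigner's sum:
With c≡cos(β/2)=0.045531 and s≡sin(β/2)=0.998963, N=[2·2·6·1]^{1/2}=4.898979
The bounds max(0,m−m')=1 and min(l+m,l−m')=2 give 2 terms
  k=1: (−1)^0·4.8990/(2)·0.0455^3·0.9990^1 = +0.000231
  k=2: (−1)^1·4.8990/(2)·0.0455^1·0.9990^3 = -0.111180
d^2_{0,1}(3.0505) = +0.000231 -0.111180 = -0.110949

d=-0.1109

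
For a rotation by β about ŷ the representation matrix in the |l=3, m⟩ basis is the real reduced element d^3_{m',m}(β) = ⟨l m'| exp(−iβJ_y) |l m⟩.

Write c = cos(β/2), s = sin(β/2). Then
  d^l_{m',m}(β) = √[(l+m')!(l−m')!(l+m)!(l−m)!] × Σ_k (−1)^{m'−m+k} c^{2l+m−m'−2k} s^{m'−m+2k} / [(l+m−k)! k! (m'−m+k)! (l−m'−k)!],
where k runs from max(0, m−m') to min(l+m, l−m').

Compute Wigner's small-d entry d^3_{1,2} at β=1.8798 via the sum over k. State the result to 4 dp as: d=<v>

d=-0.5011

d^3_{1,2}(β=1.8798) via Wigner's sum:
c=cos(1.8798/2)=0.589869, s=sin(1.8798/2)=0.807499; N=√[24·2·120·1]=75.894664
The bounds max(0,m−m')=1 and min(l+m,l−m')=2 give 2 terms
  k=1: (−1)^0·75.8947/(24)·0.5899^5·0.8075^1 = +0.182356
  k=2: (−1)^1·75.8947/(12)·0.5899^3·0.8075^3 = -0.683475
d^3_{1,2}(1.8798) = +0.182356 -0.683475 = -0.501119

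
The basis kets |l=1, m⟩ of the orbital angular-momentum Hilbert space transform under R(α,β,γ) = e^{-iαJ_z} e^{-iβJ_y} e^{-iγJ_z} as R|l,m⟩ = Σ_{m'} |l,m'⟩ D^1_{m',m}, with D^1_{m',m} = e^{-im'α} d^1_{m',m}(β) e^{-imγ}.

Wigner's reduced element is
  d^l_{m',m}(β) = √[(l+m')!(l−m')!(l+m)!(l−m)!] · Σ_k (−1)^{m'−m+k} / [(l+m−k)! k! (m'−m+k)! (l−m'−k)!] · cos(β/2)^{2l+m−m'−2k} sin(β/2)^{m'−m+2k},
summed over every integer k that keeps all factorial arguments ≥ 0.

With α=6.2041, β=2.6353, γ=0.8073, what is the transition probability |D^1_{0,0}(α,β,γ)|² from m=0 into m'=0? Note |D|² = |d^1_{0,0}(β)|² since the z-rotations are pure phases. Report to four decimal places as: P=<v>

First d^1_{0,0}(β=2.6353), then the phase factors e^{-i(0)α} and e^{-i(0)γ}:
With c≡cos(β/2)=0.250451 and s≡sin(β/2)=0.968129, N=[1·1·1·1]^{1/2}=1.000000
Admissible k: 0..1 (factorial args all ≥0)
  k=0: (−1)^0·1.0000/(1)·0.2505^2·0.9681^0 = +0.062726
  k=1: (−1)^1·1.0000/(1)·0.2505^0·0.9681^2 = -0.937274
d^1_{0,0}(2.6353) = +0.062726 -0.937274 = -0.874548
|D^1_{0,0}|² = |d^1_{0,0}(β)|² = (-0.874548)² = 0.764835 (the z-rotation phases have unit modulus)

P=0.7648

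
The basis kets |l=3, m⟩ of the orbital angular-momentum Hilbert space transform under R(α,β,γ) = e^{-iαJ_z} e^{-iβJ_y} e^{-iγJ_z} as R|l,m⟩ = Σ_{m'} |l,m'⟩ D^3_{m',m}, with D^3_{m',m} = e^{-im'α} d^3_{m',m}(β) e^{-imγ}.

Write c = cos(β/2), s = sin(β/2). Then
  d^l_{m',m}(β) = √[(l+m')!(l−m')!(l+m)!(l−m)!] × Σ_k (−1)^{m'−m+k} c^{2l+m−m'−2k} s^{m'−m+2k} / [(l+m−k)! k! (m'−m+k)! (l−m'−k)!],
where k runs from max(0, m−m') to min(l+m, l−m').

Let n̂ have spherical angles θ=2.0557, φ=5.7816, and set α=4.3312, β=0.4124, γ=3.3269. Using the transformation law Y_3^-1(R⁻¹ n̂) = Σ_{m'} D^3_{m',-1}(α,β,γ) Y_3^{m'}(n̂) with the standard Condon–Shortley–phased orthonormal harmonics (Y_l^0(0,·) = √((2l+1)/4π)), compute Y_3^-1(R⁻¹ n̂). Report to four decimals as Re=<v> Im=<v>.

Re=0.0372 Im=-0.0684

Need the full column D^3_{m',-1} for m'=−3..3 at α=4.3312, β=0.4124, γ=3.3269.
cos(β/2)=0.978816, sin(β/2)=0.204742
d^3_{-3,-1}: single k=2 term ⇒ +0.149026;  D = -0.121932-0.085682i
d^3_{-2,-1}: k∈[1..2] ⇒ +0.581717 -0.050904 = +0.530813;  D = +0.444856-0.289596i
d^3_{-1,-1}: k∈[0..2] ⇒ +0.879440 -0.307828 +0.010101 = +0.581714;  D = +0.113220+0.570590i
d^3_{0,-1}: k∈[0..2] ⇒ -0.637239 +0.083644 -0.001220 = -0.554815;  D = +0.545317+0.102224i
d^3_{1,-1}: k∈[0..2] ⇒ +0.230871 -0.013468 +0.000074 = +0.217476;  D = +0.116715-0.183503i
d^3_{2,-1}: k∈[0..1] ⇒ -0.050904 +0.001114 = -0.049791;  D = -0.029056-0.040433i
d^3_{3,-1}: single k=0 term ⇒ +0.006520;  D = -0.006331+0.001562i
Y_3^{m'}(θ=2.0557,φ=5.7816) and Σ D·Y over m':
  (-0.1219-0.0857i)·(+0.0191+0.2883i)  (+0.4449-0.2896i)·(-0.2005-0.3144i)  (+0.1132+0.5706i)·(+0.0216+0.0119i)  (+0.5453+0.1022i)·(+0.3329+0.0000i)  (+0.1167-0.1835i)·(-0.0216+0.0119i)  (-0.0291-0.0404i)·(-0.2005+0.3144i)  (-0.0063+0.0016i)·(-0.0191+0.2883i)
Y_3^-1(R⁻¹ n̂) = +0.037207-0.068395i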